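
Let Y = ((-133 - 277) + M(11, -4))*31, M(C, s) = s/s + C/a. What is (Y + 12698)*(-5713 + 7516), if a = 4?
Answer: 751851/4 ≈ 1.8796e+5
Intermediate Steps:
M(C, s) = 1 + C/4 (M(C, s) = s/s + C/4 = 1 + C*(¼) = 1 + C/4)
Y = -50375/4 (Y = ((-133 - 277) + (1 + (¼)*11))*31 = (-410 + (1 + 11/4))*31 = (-410 + 15/4)*31 = -1625/4*31 = -50375/4 ≈ -12594.)
(Y + 12698)*(-5713 + 7516) = (-50375/4 + 12698)*(-5713 + 7516) = (417/4)*1803 = 751851/4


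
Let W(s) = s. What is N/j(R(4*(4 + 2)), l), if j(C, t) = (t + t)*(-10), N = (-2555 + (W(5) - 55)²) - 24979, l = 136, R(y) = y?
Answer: 12517/1360 ≈ 9.2037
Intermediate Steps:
N = -25034 (N = (-2555 + (5 - 55)²) - 24979 = (-2555 + (-50)²) - 24979 = (-2555 + 2500) - 24979 = -55 - 24979 = -25034)
j(C, t) = -20*t (j(C, t) = (2*t)*(-10) = -20*t)
N/j(R(4*(4 + 2)), l) = -25034/((-20*136)) = -25034/(-2720) = -25034*(-1/2720) = 12517/1360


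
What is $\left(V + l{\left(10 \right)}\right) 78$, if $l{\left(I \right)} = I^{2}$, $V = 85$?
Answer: $14430$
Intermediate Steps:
$\left(V + l{\left(10 \right)}\right) 78 = \left(85 + 10^{2}\right) 78 = \left(85 + 100\right) 78 = 185 \cdot 78 = 14430$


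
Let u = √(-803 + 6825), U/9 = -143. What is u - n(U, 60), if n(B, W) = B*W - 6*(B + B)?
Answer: 61776 + √6022 ≈ 61854.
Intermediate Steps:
U = -1287 (U = 9*(-143) = -1287)
u = √6022 ≈ 77.602
n(B, W) = -12*B + B*W (n(B, W) = B*W - 6*2*B = B*W - 12*B = -12*B + B*W)
u - n(U, 60) = √6022 - (-1287)*(-12 + 60) = √6022 - (-1287)*48 = √6022 - 1*(-61776) = √6022 + 61776 = 61776 + √6022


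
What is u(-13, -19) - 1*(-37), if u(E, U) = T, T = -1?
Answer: 36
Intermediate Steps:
u(E, U) = -1
u(-13, -19) - 1*(-37) = -1 - 1*(-37) = -1 + 37 = 36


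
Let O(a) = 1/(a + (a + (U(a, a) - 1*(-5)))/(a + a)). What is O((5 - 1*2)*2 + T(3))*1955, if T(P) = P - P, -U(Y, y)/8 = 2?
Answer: 23460/67 ≈ 350.15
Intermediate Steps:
U(Y, y) = -16 (U(Y, y) = -8*2 = -16)
T(P) = 0
O(a) = 1/(a + (-11 + a)/(2*a)) (O(a) = 1/(a + (a + (-16 - 1*(-5)))/(a + a)) = 1/(a + (a + (-16 + 5))/((2*a))) = 1/(a + (a - 11)*(1/(2*a))) = 1/(a + (-11 + a)*(1/(2*a))) = 1/(a + (-11 + a)/(2*a)))
O((5 - 1*2)*2 + T(3))*1955 = (2*((5 - 1*2)*2 + 0)/(-11 + ((5 - 1*2)*2 + 0) + 2*((5 - 1*2)*2 + 0)**2))*1955 = (2*((5 - 2)*2 + 0)/(-11 + ((5 - 2)*2 + 0) + 2*((5 - 2)*2 + 0)**2))*1955 = (2*(3*2 + 0)/(-11 + (3*2 + 0) + 2*(3*2 + 0)**2))*1955 = (2*(6 + 0)/(-11 + (6 + 0) + 2*(6 + 0)**2))*1955 = (2*6/(-11 + 6 + 2*6**2))*1955 = (2*6/(-11 + 6 + 2*36))*1955 = (2*6/(-11 + 6 + 72))*1955 = (2*6/67)*1955 = (2*6*(1/67))*1955 = (12/67)*1955 = 23460/67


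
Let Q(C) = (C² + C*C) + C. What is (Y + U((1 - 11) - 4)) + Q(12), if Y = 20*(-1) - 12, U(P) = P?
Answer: 254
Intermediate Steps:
Q(C) = C + 2*C² (Q(C) = (C² + C²) + C = 2*C² + C = C + 2*C²)
Y = -32 (Y = -20 - 12 = -32)
(Y + U((1 - 11) - 4)) + Q(12) = (-32 + ((1 - 11) - 4)) + 12*(1 + 2*12) = (-32 + (-10 - 4)) + 12*(1 + 24) = (-32 - 14) + 12*25 = -46 + 300 = 254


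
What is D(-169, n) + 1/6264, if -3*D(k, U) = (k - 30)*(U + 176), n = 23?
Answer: 82686889/6264 ≈ 13200.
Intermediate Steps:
D(k, U) = -(-30 + k)*(176 + U)/3 (D(k, U) = -(k - 30)*(U + 176)/3 = -(-30 + k)*(176 + U)/3)
D(-169, n) + 1/6264 = (1760 + 10*23 - 176/3*(-169) - ⅓*23*(-169)) + 1/6264 = (1760 + 230 + 29744/3 + 3887/3) + 1/6264 = 39601/3 + 1/6264 = 82686889/6264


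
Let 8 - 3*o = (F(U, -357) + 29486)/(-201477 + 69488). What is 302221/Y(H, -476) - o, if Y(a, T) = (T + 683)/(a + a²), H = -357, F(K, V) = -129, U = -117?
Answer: 1689893477451929/9107241 ≈ 1.8555e+8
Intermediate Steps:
o = 1085269/395967 (o = 8/3 - (-129 + 29486)/(3*(-201477 + 69488)) = 8/3 - 29357/(3*(-131989)) = 8/3 - 29357*(-1)/(3*131989) = 8/3 - ⅓*(-29357/131989) = 8/3 + 29357/395967 = 1085269/395967 ≈ 2.7408)
Y(a, T) = (683 + T)/(a + a²)
302221/Y(H, -476) - o = 302221/(((683 - 476)/((-357)*(1 - 357)))) - 1*1085269/395967 = 302221/((-1/357*207/(-356))) - 1085269/395967 = 302221/((-1/357*(-1/356)*207)) - 1085269/395967 = 302221/(69/42364) - 1085269/395967 = 302221*(42364/69) - 1085269/395967 = 12803290444/69 - 1085269/395967 = 1689893477451929/9107241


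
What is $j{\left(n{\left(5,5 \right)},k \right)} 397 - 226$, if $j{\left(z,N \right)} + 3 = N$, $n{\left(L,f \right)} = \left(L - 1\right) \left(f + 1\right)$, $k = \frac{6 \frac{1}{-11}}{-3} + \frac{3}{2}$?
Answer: $- \frac{16485}{22} \approx -749.32$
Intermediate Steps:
$k = \frac{37}{22}$ ($k = 6 \left(- \frac{1}{11}\right) \left(- \frac{1}{3}\right) + 3 \cdot \frac{1}{2} = \left(- \frac{6}{11}\right) \left(- \frac{1}{3}\right) + \frac{3}{2} = \frac{2}{11} + \frac{3}{2} = \frac{37}{22} \approx 1.6818$)
$n{\left(L,f \right)} = \left(1 + f\right) \left(-1 + L\right)$ ($n{\left(L,f \right)} = \left(-1 + L\right) \left(1 + f\right) = \left(1 + f\right) \left(-1 + L\right)$)
$j{\left(z,N \right)} = -3 + N$
$j{\left(n{\left(5,5 \right)},k \right)} 397 - 226 = \left(-3 + \frac{37}{22}\right) 397 - 226 = \left(- \frac{29}{22}\right) 397 - 226 = - \frac{11513}{22} - 226 = - \frac{16485}{22}$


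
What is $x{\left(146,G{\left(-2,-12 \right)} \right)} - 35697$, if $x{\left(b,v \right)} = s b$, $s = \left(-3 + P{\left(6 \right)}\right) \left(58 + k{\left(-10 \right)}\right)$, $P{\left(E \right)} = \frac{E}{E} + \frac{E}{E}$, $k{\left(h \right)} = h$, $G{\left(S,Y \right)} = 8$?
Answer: $-42705$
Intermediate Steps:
$P{\left(E \right)} = 2$ ($P{\left(E \right)} = 1 + 1 = 2$)
$s = -48$ ($s = \left(-3 + 2\right) \left(58 - 10\right) = \left(-1\right) 48 = -48$)
$x{\left(b,v \right)} = - 48 b$
$x{\left(146,G{\left(-2,-12 \right)} \right)} - 35697 = \left(-48\right) 146 - 35697 = -7008 - 35697 = -42705$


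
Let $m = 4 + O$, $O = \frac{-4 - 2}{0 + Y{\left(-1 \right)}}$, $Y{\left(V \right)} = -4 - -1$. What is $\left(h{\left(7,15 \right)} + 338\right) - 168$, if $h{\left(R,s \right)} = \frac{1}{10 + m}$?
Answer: $\frac{2721}{16} \approx 170.06$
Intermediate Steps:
$Y{\left(V \right)} = -3$ ($Y{\left(V \right)} = -4 + 1 = -3$)
$O = 2$ ($O = \frac{-4 - 2}{0 - 3} = - \frac{6}{-3} = \left(-6\right) \left(- \frac{1}{3}\right) = 2$)
$m = 6$ ($m = 4 + 2 = 6$)
$h{\left(R,s \right)} = \frac{1}{16}$ ($h{\left(R,s \right)} = \frac{1}{10 + 6} = \frac{1}{16}$)
$\left(h{\left(7,15 \right)} + 338\right) - 168 = \left(\frac{1}{16} + 338\right) - 168 = \frac{5409}{16} - 168 = \frac{2721}{16}$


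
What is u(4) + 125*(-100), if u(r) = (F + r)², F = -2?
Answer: -12496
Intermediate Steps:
u(r) = (-2 + r)²
u(4) + 125*(-100) = (-2 + 4)² + 125*(-100) = 2² - 12500 = 4 - 12500 = -12496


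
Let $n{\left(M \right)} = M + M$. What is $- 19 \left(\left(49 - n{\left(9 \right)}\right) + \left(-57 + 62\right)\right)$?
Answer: $-684$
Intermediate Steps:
$n{\left(M \right)} = 2 M$
$- 19 \left(\left(49 - n{\left(9 \right)}\right) + \left(-57 + 62\right)\right) = - 19 \left(\left(49 - 2 \cdot 9\right) + \left(-57 + 62\right)\right) = - 19 \left(\left(49 - 18\right) + 5\right) = - 19 \left(31 + 5\right) = \left(-19\right) 36 = -684$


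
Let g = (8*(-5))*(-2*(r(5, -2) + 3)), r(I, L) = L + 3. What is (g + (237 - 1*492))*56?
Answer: 3640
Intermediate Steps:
r(I, L) = 3 + L
g = 320 (g = (8*(-5))*(-2*((3 - 2) + 3)) = -(-80)*(1 + 3) = -(-80)*4 = -40*(-8) = 320)
(g + (237 - 1*492))*56 = (320 + (237 - 1*492))*56 = (320 + (237 - 492))*56 = (320 - 255)*56 = 65*56 = 3640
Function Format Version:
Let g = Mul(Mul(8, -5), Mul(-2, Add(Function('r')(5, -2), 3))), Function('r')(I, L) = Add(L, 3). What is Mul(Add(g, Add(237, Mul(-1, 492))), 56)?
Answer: 3640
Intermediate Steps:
Function('r')(I, L) = Add(3, L)
g = 320 (g = Mul(Mul(8, -5), Mul(-2, Add(Add(3, -2), 3))) = Mul(-40, Mul(-2, Add(1, 3))) = Mul(-40, Mul(-2, 4)) = Mul(-40, -8) = 320)
Mul(Add(g, Add(237, Mul(-1, 492))), 56) = Mul(Add(320, Add(237, Mul(-1, 492))), 56) = Mul(Add(320, Add(237, -492)), 56) = Mul(Add(320, -255), 56) = Mul(65, 56) = 3640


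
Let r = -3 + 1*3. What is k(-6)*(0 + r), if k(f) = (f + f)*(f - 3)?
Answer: 0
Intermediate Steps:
r = 0 (r = -3 + 3 = 0)
k(f) = 2*f*(-3 + f) (k(f) = (2*f)*(-3 + f) = 2*f*(-3 + f))
k(-6)*(0 + r) = (2*(-6)*(-3 - 6))*(0 + 0) = (2*(-6)*(-9))*0 = 108*0 = 0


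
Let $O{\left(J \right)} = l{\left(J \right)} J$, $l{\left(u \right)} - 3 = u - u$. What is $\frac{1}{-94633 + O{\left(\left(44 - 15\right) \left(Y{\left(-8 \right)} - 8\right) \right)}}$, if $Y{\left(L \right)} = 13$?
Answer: $- \frac{1}{94198} \approx -1.0616 \cdot 10^{-5}$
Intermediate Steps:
$l{\left(u \right)} = 3$ ($l{\left(u \right)} = 3 + \left(u - u\right) = 3 + 0 = 3$)
$O{\left(J \right)} = 3 J$
$\frac{1}{-94633 + O{\left(\left(44 - 15\right) \left(Y{\left(-8 \right)} - 8\right) \right)}} = \frac{1}{-94633 + 3 \left(44 - 15\right) \left(13 - 8\right)} = \frac{1}{-94633 + 3 \cdot 29 \cdot 5} = \frac{1}{-94633 + 3 \cdot 145} = \frac{1}{-94633 + 435} = \frac{1}{-94198} = - \frac{1}{94198}$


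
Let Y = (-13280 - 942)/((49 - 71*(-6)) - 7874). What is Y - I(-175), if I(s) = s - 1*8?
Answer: 1368239/7399 ≈ 184.92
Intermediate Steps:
I(s) = -8 + s (I(s) = s - 8 = -8 + s)
Y = 14222/7399 (Y = -14222/((49 + 426) - 7874) = -14222/(475 - 7874) = -14222/(-7399) = -14222*(-1/7399) = 14222/7399 ≈ 1.9222)
Y - I(-175) = 14222/7399 - (-8 - 175) = 14222/7399 - 1*(-183) = 14222/7399 + 183 = 1368239/7399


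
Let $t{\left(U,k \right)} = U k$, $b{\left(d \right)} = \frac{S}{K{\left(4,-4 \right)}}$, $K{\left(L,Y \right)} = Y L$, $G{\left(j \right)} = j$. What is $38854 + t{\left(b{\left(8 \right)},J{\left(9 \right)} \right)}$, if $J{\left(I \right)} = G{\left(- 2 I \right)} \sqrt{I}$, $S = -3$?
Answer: $\frac{310751}{8} \approx 38844.0$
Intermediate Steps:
$K{\left(L,Y \right)} = L Y$
$J{\left(I \right)} = - 2 I^{\frac{3}{2}}$ ($J{\left(I \right)} = - 2 I \sqrt{I} = - 2 I^{\frac{3}{2}}$)
$b{\left(d \right)} = \frac{3}{16}$ ($b{\left(d \right)} = - \frac{3}{4 \left(-4\right)} = - \frac{3}{-16} = \left(-3\right) \left(- \frac{1}{16}\right) = \frac{3}{16}$)
$38854 + t{\left(b{\left(8 \right)},J{\left(9 \right)} \right)} = 38854 + \frac{3 \left(- 2 \cdot 9^{\frac{3}{2}}\right)}{16} = 38854 + \frac{3 \left(\left(-2\right) 27\right)}{16} = 38854 + \frac{3}{16} \left(-54\right) = 38854 - \frac{81}{8} = \frac{310751}{8}$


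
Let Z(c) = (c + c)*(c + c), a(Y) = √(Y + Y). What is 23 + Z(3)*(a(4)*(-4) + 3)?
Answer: 131 - 288*√2 ≈ -276.29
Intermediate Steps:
a(Y) = √2*√Y (a(Y) = √(2*Y) = √2*√Y)
Z(c) = 4*c² (Z(c) = (2*c)*(2*c) = 4*c²)
23 + Z(3)*(a(4)*(-4) + 3) = 23 + (4*3²)*((√2*√4)*(-4) + 3) = 23 + (4*9)*((√2*2)*(-4) + 3) = 23 + 36*((2*√2)*(-4) + 3) = 23 + 36*(-8*√2 + 3) = 23 + 36*(3 - 8*√2) = 23 + (108 - 288*√2) = 131 - 288*√2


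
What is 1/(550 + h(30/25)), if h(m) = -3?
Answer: 1/547 ≈ 0.0018282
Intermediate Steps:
1/(550 + h(30/25)) = 1/(550 - 3) = 1/547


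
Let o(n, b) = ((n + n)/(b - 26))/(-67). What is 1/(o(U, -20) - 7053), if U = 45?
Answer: -1541/10868628 ≈ -0.00014178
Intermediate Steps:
o(n, b) = -2*n/(67*(-26 + b)) (o(n, b) = ((2*n)/(-26 + b))*(-1/67) = (2*n/(-26 + b))*(-1/67) = -2*n/(67*(-26 + b)))
1/(o(U, -20) - 7053) = 1/(-2*45/(-1742 + 67*(-20)) - 7053) = 1/(-2*45/(-1742 - 1340) - 7053) = 1/(-2*45/(-3082) - 7053) = 1/(-2*45*(-1/3082) - 7053) = 1/(45/1541 - 7053) = 1/(-10868628/1541) = -1541/10868628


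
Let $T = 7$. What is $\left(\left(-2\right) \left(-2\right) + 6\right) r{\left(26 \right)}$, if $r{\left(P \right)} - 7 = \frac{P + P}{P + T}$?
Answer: $\frac{2830}{33} \approx 85.758$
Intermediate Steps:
$r{\left(P \right)} = 7 + \frac{2 P}{7 + P}$ ($r{\left(P \right)} = 7 + \frac{P + P}{P + 7} = 7 + \frac{2 P}{7 + P}$)
$\left(\left(-2\right) \left(-2\right) + 6\right) r{\left(26 \right)} = \left(\left(-2\right) \left(-2\right) + 6\right) \frac{49 + 9 \cdot 26}{7 + 26} = \left(4 + 6\right) \frac{49 + 234}{33} = 10 \cdot \frac{1}{33} \cdot 283 = 10 \cdot \frac{283}{33} = \frac{2830}{33}$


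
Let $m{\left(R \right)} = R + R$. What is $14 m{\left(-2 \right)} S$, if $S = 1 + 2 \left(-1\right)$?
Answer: $56$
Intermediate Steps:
$S = -1$ ($S = 1 - 2 = -1$)
$m{\left(R \right)} = 2 R$
$14 m{\left(-2 \right)} S = 14 \cdot 2 \left(-2\right) \left(-1\right) = 14 \left(-4\right) \left(-1\right) = \left(-56\right) \left(-1\right) = 56$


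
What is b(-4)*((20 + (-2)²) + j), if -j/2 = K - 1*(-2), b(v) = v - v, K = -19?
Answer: 0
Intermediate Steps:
b(v) = 0
j = 34 (j = -2*(-19 - 1*(-2)) = -2*(-19 + 2) = -2*(-17) = 34)
b(-4)*((20 + (-2)²) + j) = 0*((20 + (-2)²) + 34) = 0*((20 + 4) + 34) = 0*(24 + 34) = 0*58 = 0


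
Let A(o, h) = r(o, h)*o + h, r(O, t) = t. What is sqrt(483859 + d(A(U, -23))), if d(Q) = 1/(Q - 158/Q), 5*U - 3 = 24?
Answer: sqrt(34979468258401491)/268873 ≈ 695.60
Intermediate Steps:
U = 27/5 (U = 3/5 + (1/5)*24 = 3/5 + 24/5 = 27/5 ≈ 5.4000)
A(o, h) = h + h*o (A(o, h) = h*o + h = h + h*o)
sqrt(483859 + d(A(U, -23))) = sqrt(483859 + (-23*(1 + 27/5))/(-158 + (-23*(1 + 27/5))**2)) = sqrt(483859 + (-23*32/5)/(-158 + (-23*32/5)**2)) = sqrt(483859 - 736/(5*(-158 + (-736/5)**2))) = sqrt(483859 - 736/(5*(-158 + 541696/25))) = sqrt(483859 - 736/(5*537746/25)) = sqrt(483859 - 736/5*25/537746) = sqrt(483859 - 1840/268873) = sqrt(130096619067/268873) = sqrt(34979468258401491)/268873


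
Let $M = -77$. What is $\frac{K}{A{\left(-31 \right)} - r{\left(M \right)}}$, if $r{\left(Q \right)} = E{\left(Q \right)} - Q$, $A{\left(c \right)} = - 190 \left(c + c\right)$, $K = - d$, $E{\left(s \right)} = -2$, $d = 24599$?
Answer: $- \frac{24599}{11705} \approx -2.1016$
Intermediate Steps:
$K = -24599$ ($K = \left(-1\right) 24599 = -24599$)
$A{\left(c \right)} = - 380 c$ ($A{\left(c \right)} = - 190 \cdot 2 c = - 380 c$)
$r{\left(Q \right)} = -2 - Q$
$\frac{K}{A{\left(-31 \right)} - r{\left(M \right)}} = - \frac{24599}{\left(-380\right) \left(-31\right) - \left(-2 - -77\right)} = - \frac{24599}{11780 - \left(-2 + 77\right)} = - \frac{24599}{11780 - 75} = - \frac{24599}{11705}$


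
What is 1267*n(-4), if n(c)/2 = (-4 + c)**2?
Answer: 162176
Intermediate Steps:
n(c) = 2*(-4 + c)**2
1267*n(-4) = 1267*(2*(-4 - 4)**2) = 1267*(2*(-8)**2) = 1267*(2*64) = 1267*128 = 162176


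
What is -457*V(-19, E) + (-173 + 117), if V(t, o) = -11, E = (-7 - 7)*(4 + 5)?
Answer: 4971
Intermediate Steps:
E = -126 (E = -14*9 = -126)
-457*V(-19, E) + (-173 + 117) = -457*(-11) + (-173 + 117) = 5027 - 56 = 4971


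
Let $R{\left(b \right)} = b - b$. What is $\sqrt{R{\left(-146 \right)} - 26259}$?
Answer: $i \sqrt{26259} \approx 162.05 i$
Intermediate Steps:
$R{\left(b \right)} = 0$
$\sqrt{R{\left(-146 \right)} - 26259} = \sqrt{0 - 26259} = \sqrt{-26259} = i \sqrt{26259}$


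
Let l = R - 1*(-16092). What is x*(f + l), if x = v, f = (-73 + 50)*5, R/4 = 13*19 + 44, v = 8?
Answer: 137128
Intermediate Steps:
R = 1164 (R = 4*(13*19 + 44) = 4*(247 + 44) = 4*291 = 1164)
f = -115 (f = -23*5 = -115)
x = 8
l = 17256 (l = 1164 - 1*(-16092) = 1164 + 16092 = 17256)
x*(f + l) = 8*(-115 + 17256) = 8*17141 = 137128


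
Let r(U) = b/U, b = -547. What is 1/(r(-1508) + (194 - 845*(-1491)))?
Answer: 1508/1900214759 ≈ 7.9359e-7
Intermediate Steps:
r(U) = -547/U
1/(r(-1508) + (194 - 845*(-1491))) = 1/(-547/(-1508) + (194 - 845*(-1491))) = 1/(-547*(-1/1508) + (194 + 1259895)) = 1/(547/1508 + 1260089) = 1/(1900214759/1508) = 1508/1900214759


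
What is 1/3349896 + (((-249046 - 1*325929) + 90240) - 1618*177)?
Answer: -2583175153415/3349896 ≈ -7.7112e+5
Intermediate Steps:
1/3349896 + (((-249046 - 1*325929) + 90240) - 1618*177) = 1/3349896 + (((-249046 - 325929) + 90240) - 286386) = 1/3349896 + ((-574975 + 90240) - 286386) = 1/3349896 + (-484735 - 286386) = 1/3349896 - 771121 = -2583175153415/3349896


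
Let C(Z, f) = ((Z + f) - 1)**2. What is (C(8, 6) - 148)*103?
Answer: 2163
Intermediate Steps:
C(Z, f) = (-1 + Z + f)**2
(C(8, 6) - 148)*103 = ((-1 + 8 + 6)**2 - 148)*103 = (13**2 - 148)*103 = (169 - 148)*103 = 21*103 = 2163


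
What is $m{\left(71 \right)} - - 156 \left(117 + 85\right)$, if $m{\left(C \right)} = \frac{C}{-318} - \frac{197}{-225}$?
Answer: $\frac{751576757}{23850} \approx 31513.0$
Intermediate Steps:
$m{\left(C \right)} = \frac{197}{225} - \frac{C}{318}$ ($m{\left(C \right)} = C \left(- \frac{1}{318}\right) - - \frac{197}{225} = - \frac{C}{318} + \frac{197}{225} = \frac{197}{225} - \frac{C}{318}$)
$m{\left(71 \right)} - - 156 \left(117 + 85\right) = \left(\frac{197}{225} - \frac{71}{318}\right) - - 156 \left(117 + 85\right) = \left(\frac{197}{225} - \frac{71}{318}\right) - \left(-156\right) 202 = \frac{15557}{23850} - -31512 = \frac{15557}{23850} + 31512 = \frac{751576757}{23850}$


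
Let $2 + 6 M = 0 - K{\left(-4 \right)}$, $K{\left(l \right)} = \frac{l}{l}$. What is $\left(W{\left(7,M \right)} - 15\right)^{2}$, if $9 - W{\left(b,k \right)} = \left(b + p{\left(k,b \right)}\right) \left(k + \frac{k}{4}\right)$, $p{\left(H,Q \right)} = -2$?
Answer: $\frac{529}{64} \approx 8.2656$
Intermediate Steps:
$K{\left(l \right)} = 1$
$M = - \frac{1}{2}$ ($M = - \frac{1}{3} + \frac{0 - 1}{6} = - \frac{1}{3} + \frac{1}{6} \left(-1\right) = - \frac{1}{3} - \frac{1}{6} = - \frac{1}{2} \approx -0.5$)
$W{\left(b,k \right)} = 9 - \frac{5 k \left(-2 + b\right)}{4}$ ($W{\left(b,k \right)} = 9 - \left(b - 2\right) \left(k + \frac{k}{4}\right) = 9 - \left(-2 + b\right) \left(k + k \frac{1}{4}\right) = 9 - \left(-2 + b\right) \left(k + \frac{k}{4}\right) = 9 - \left(-2 + b\right) \frac{5 k}{4} = 9 - \frac{5 k \left(-2 + b\right)}{4}$)
$\left(W{\left(7,M \right)} - 15\right)^{2} = \left(\left(9 + \frac{5}{2} \left(- \frac{1}{2}\right) - \frac{35}{4} \left(- \frac{1}{2}\right)\right) - 15\right)^{2} = \left(\left(9 - \frac{5}{4} + \frac{35}{8}\right) - 15\right)^{2} = \left(\frac{97}{8} - 15\right)^{2} = \left(- \frac{23}{8}\right)^{2} = \frac{529}{64}$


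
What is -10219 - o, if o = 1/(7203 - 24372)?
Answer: -175450010/17169 ≈ -10219.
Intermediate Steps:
o = -1/17169 (o = 1/(-17169) = -1/17169 ≈ -5.8245e-5)
-10219 - o = -10219 - 1*(-1/17169) = -10219 + 1/17169 = -175450010/17169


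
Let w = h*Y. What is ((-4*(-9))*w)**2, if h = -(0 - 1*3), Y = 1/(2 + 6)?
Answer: 729/4 ≈ 182.25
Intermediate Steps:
Y = 1/8 ≈ 0.12500
h = 3 (h = -(0 - 3) = -1*(-3) = 3)
w = 3/8 (w = 3*(1/8) = 3/8 ≈ 0.37500)
((-4*(-9))*w)**2 = (-4*(-9)*(3/8))**2 = (36*(3/8))**2 = (27/2)**2 = 729/4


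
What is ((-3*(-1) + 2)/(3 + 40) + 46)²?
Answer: 3932289/1849 ≈ 2126.7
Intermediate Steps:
((-3*(-1) + 2)/(3 + 40) + 46)² = ((3 + 2)/43 + 46)² = (5*(1/43) + 46)² = (5/43 + 46)² = (1983/43)² = 3932289/1849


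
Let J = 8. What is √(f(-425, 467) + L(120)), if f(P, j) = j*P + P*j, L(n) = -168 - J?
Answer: I*√397126 ≈ 630.18*I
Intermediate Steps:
L(n) = -176 (L(n) = -168 - 1*8 = -168 - 8 = -176)
f(P, j) = 2*P*j (f(P, j) = P*j + P*j = 2*P*j)
√(f(-425, 467) + L(120)) = √(2*(-425)*467 - 176) = √(-396950 - 176) = √(-397126) = I*√397126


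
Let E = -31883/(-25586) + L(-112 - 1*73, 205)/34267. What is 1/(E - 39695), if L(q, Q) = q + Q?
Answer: -876755462/34801715017609 ≈ -2.5193e-5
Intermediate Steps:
L(q, Q) = Q + q
E = 1093046481/876755462 (E = -31883/(-25586) + (205 + (-112 - 1*73))/34267 = -31883*(-1/25586) + (205 + (-112 - 73))*(1/34267) = 31883/25586 + (205 - 185)*(1/34267) = 31883/25586 + 20*(1/34267) = 31883/25586 + 20/34267 = 1093046481/876755462 ≈ 1.2467)
1/(E - 39695) = 1/(1093046481/876755462 - 39695) = 1/(-34801715017609/876755462) = -876755462/34801715017609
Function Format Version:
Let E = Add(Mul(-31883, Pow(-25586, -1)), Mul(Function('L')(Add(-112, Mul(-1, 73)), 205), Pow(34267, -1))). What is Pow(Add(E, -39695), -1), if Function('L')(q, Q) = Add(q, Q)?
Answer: Rational(-876755462, 34801715017609) ≈ -2.5193e-5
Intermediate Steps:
Function('L')(q, Q) = Add(Q, q)
E = Rational(1093046481, 876755462) (E = Add(Mul(-31883, Pow(-25586, -1)), Mul(Add(205, Add(-112, Mul(-1, 73))), Pow(34267, -1))) = Add(Mul(-31883, Rational(-1, 25586)), Mul(Add(205, Add(-112, -73)), Rational(1, 34267))) = Add(Rational(31883, 25586), Mul(Add(205, -185), Rational(1, 34267))) = Add(Rational(31883, 25586), Mul(20, Rational(1, 34267))) = Add(Rational(31883, 25586), Rational(20, 34267)) = Rational(1093046481, 876755462) ≈ 1.2467)
Pow(Add(E, -39695), -1) = Pow(Add(Rational(1093046481, 876755462), -39695), -1) = Pow(Rational(-34801715017609, 876755462), -1) = Rational(-876755462, 34801715017609)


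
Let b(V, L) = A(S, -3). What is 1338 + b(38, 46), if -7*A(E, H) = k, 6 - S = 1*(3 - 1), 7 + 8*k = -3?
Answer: 37469/28 ≈ 1338.2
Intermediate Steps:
k = -5/4 (k = -7/8 + (⅛)*(-3) = -7/8 - 3/8 = -5/4 ≈ -1.2500)
S = 4 (S = 6 - (3 - 1) = 6 - 2 = 4)
A(E, H) = 5/28 (A(E, H) = -⅐*(-5/4) = 5/28)
b(V, L) = 5/28
1338 + b(38, 46) = 1338 + 5/28 = 37469/28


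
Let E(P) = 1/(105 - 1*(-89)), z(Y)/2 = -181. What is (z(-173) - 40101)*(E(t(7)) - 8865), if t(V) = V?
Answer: 69588631567/194 ≈ 3.5870e+8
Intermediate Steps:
z(Y) = -362 (z(Y) = 2*(-181) = -362)
E(P) = 1/194 (E(P) = 1/(105 + 89) = 1/194)
(z(-173) - 40101)*(E(t(7)) - 8865) = (-362 - 40101)*(1/194 - 8865) = -40463*(-1719809/194) = 69588631567/194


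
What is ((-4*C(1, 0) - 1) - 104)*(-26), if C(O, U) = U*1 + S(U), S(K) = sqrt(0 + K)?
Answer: 2730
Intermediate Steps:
S(K) = sqrt(K)
C(O, U) = U + sqrt(U) (C(O, U) = U*1 + sqrt(U) = U + sqrt(U))
((-4*C(1, 0) - 1) - 104)*(-26) = ((-4*(0 + sqrt(0)) - 1) - 104)*(-26) = ((-4*(0 + 0) - 1) - 104)*(-26) = ((-4*0 - 1) - 104)*(-26) = ((0 - 1) - 104)*(-26) = (-1 - 104)*(-26) = -105*(-26) = 2730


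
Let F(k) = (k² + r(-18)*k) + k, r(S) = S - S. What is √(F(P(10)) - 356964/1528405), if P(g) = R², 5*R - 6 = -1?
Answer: √4126458125630/1528405 ≈ 1.3291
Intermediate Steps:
R = 1 (R = 6/5 + (⅕)*(-1) = 6/5 - ⅕ = 1)
r(S) = 0
P(g) = 1 (P(g) = 1² = 1)
F(k) = k + k² (F(k) = (k² + 0*k) + k = (k² + 0) + k = k² + k = k + k²)
√(F(P(10)) - 356964/1528405) = √(1*(1 + 1) - 356964/1528405) = √(1*2 - 356964*1/1528405) = √(2 - 356964/1528405) = √(2699846/1528405) = √4126458125630/1528405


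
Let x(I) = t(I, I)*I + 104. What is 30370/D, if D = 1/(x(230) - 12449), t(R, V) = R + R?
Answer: 2838228350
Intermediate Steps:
t(R, V) = 2*R
x(I) = 104 + 2*I**2 (x(I) = (2*I)*I + 104 = 2*I**2 + 104 = 104 + 2*I**2)
D = 1/93455 (D = 1/((104 + 2*230**2) - 12449) = 1/((104 + 2*52900) - 12449) = 1/((104 + 105800) - 12449) = 1/(105904 - 12449) = 1/93455 ≈ 1.0700e-5)
30370/D = 30370/(1/93455) = 30370*93455 = 2838228350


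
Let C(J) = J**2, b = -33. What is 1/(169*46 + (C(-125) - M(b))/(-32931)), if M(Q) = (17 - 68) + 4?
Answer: 10977/85329974 ≈ 0.00012864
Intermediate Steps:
M(Q) = -47 (M(Q) = -51 + 4 = -47)
1/(169*46 + (C(-125) - M(b))/(-32931)) = 1/(169*46 + ((-125)**2 - 1*(-47))/(-32931)) = 1/(7774 + (15625 + 47)*(-1/32931)) = 1/(7774 + 15672*(-1/32931)) = 1/(7774 - 5224/10977) = 1/(85329974/10977) = 10977/85329974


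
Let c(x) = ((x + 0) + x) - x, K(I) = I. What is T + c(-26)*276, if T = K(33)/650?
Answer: -4664367/650 ≈ -7176.0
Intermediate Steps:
c(x) = x (c(x) = (x + x) - x = 2*x - x = x)
T = 33/650 ≈ 0.050769
T + c(-26)*276 = 33/650 - 26*276 = 33/650 - 7176 = -4664367/650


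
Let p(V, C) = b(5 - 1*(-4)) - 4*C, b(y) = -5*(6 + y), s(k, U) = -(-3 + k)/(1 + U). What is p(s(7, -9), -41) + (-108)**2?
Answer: 11753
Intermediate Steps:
s(k, U) = -(-3 + k)/(1 + U)
b(y) = -30 - 5*y
p(V, C) = -75 - 4*C (p(V, C) = (-30 - 5*(5 - 1*(-4))) - 4*C = (-30 - 5*(5 + 4)) - 4*C = (-30 - 5*9) - 4*C = (-30 - 45) - 4*C = -75 - 4*C)
p(s(7, -9), -41) + (-108)**2 = (-75 - 4*(-41)) + (-108)**2 = (-75 + 164) + 11664 = 89 + 11664 = 11753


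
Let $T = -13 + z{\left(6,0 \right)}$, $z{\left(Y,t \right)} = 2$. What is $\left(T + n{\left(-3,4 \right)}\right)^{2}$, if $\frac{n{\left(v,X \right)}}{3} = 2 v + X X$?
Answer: $361$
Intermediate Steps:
$n{\left(v,X \right)} = 3 X^{2} + 6 v$ ($n{\left(v,X \right)} = 3 \left(2 v + X X\right) = 3 \left(2 v + X^{2}\right) = 3 \left(X^{2} + 2 v\right) = 3 X^{2} + 6 v$)
$T = -11$ ($T = -13 + 2 = -11$)
$\left(T + n{\left(-3,4 \right)}\right)^{2} = \left(-11 + \left(3 \cdot 4^{2} + 6 \left(-3\right)\right)\right)^{2} = \left(-11 + \left(3 \cdot 16 - 18\right)\right)^{2} = \left(-11 + \left(48 - 18\right)\right)^{2} = \left(-11 + 30\right)^{2} = 19^{2} = 361$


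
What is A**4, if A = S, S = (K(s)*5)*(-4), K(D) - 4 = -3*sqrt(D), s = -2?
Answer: -183680000 + 15360000*I*sqrt(2) ≈ -1.8368e+8 + 2.1722e+7*I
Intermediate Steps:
K(D) = 4 - 3*sqrt(D)
S = -80 + 60*I*sqrt(2) (S = ((4 - 3*I*sqrt(2))*5)*(-4) = (20 - 15*I*sqrt(2))*(-4) = -80 + 60*I*sqrt(2) ≈ -80.0 + 84.853*I)
A = -80 + 60*I*sqrt(2) ≈ -80.0 + 84.853*I
A**4 = (-80 + 60*I*sqrt(2))**4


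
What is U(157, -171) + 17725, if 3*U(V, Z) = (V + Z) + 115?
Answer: 53276/3 ≈ 17759.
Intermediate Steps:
U(V, Z) = 115/3 + V/3 + Z/3 (U(V, Z) = ((V + Z) + 115)/3 = (115 + V + Z)/3 = 115/3 + V/3 + Z/3)
U(157, -171) + 17725 = (115/3 + (1/3)*157 + (1/3)*(-171)) + 17725 = (115/3 + 157/3 - 57) + 17725 = 101/3 + 17725 = 53276/3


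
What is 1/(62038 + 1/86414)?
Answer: 86414/5360951733 ≈ 1.6119e-5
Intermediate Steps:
1/(62038 + 1/86414) = 1/(5360951733/86414) = 86414/5360951733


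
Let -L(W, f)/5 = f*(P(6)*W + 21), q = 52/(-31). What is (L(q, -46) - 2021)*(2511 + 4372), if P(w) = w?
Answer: 105440677/31 ≈ 3.4013e+6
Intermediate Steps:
q = -52/31 (q = 52*(-1/31) = -52/31 ≈ -1.6774)
L(W, f) = -5*f*(21 + 6*W) (L(W, f) = -5*f*(6*W + 21) = -5*f*(21 + 6*W))
(L(q, -46) - 2021)*(2511 + 4372) = (-15*(-46)*(7 + 2*(-52/31)) - 2021)*(2511 + 4372) = (-15*(-46)*(7 - 104/31) - 2021)*6883 = (-15*(-46)*113/31 - 2021)*6883 = (77970/31 - 2021)*6883 = (15319/31)*6883 = 105440677/31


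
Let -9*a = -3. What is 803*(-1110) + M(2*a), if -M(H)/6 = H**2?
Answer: -2673998/3 ≈ -8.9133e+5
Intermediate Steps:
a = 1/3 (a = -1/9*(-3) = 1/3 ≈ 0.33333)
M(H) = -6*H**2
803*(-1110) + M(2*a) = 803*(-1110) - 6*(2*(1/3))**2 = -891330 - 6*(2/3)**2 = -891330 - 6*4/9 = -891330 - 8/3 = -2673998/3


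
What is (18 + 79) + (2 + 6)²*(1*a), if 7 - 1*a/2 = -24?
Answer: 4065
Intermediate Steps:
a = 62 (a = 14 - 2*(-24) = 14 + 48 = 62)
(18 + 79) + (2 + 6)²*(1*a) = (18 + 79) + (2 + 6)²*(1*62) = 97 + 8²*62 = 97 + 64*62 = 97 + 3968 = 4065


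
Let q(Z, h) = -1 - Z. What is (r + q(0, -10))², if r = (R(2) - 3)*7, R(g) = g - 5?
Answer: 1849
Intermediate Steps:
R(g) = -5 + g
r = -42 (r = ((-5 + 2) - 3)*7 = (-3 - 3)*7 = -6*7 = -42)
(r + q(0, -10))² = (-42 + (-1 - 1*0))² = (-42 + (-1 + 0))² = (-42 - 1)² = (-43)² = 1849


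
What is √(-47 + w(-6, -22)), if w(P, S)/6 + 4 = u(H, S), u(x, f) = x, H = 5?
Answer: I*√41 ≈ 6.4031*I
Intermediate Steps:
w(P, S) = 6 (w(P, S) = -24 + 6*5 = -24 + 30 = 6)
√(-47 + w(-6, -22)) = √(-47 + 6) = √(-41) = I*√41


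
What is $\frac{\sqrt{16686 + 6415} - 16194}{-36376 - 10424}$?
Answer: $\frac{2699}{7800} - \frac{\sqrt{23101}}{46800} \approx 0.34278$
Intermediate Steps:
$\frac{\sqrt{16686 + 6415} - 16194}{-36376 - 10424} = \frac{\sqrt{23101} - 16194}{-46800} = \left(-16194 + \sqrt{23101}\right) \left(- \frac{1}{46800}\right) = \frac{2699}{7800} - \frac{\sqrt{23101}}{46800}$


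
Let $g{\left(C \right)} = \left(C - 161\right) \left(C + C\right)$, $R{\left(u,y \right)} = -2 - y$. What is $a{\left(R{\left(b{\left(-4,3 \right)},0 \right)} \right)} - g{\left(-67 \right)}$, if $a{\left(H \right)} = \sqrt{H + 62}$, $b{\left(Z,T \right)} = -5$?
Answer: $-30552 + 2 \sqrt{15} \approx -30544.0$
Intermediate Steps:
$a{\left(H \right)} = \sqrt{62 + H}$
$g{\left(C \right)} = 2 C \left(-161 + C\right)$ ($g{\left(C \right)} = \left(-161 + C\right) 2 C = 2 C \left(-161 + C\right)$)
$a{\left(R{\left(b{\left(-4,3 \right)},0 \right)} \right)} - g{\left(-67 \right)} = \sqrt{62 - 2} - 2 \left(-67\right) \left(-161 - 67\right) = \sqrt{62 + \left(-2 + 0\right)} - 2 \left(-67\right) \left(-228\right) = \sqrt{62 - 2} - 30552 = \sqrt{60} - 30552 = 2 \sqrt{15} - 30552 = -30552 + 2 \sqrt{15}$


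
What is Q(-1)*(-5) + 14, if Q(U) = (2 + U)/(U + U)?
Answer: 33/2 ≈ 16.500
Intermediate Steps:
Q(U) = (2 + U)/(2*U) (Q(U) = (2 + U)/((2*U)) = (2 + U)*(1/(2*U)) = (2 + U)/(2*U))
Q(-1)*(-5) + 14 = ((½)*(2 - 1)/(-1))*(-5) + 14 = ((½)*(-1)*1)*(-5) + 14 = -½*(-5) + 14 = 5/2 + 14 = 33/2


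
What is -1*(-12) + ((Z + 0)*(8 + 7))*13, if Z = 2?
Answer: 402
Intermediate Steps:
-1*(-12) + ((Z + 0)*(8 + 7))*13 = -1*(-12) + ((2 + 0)*(8 + 7))*13 = 12 + (2*15)*13 = 12 + 30*13 = 12 + 390 = 402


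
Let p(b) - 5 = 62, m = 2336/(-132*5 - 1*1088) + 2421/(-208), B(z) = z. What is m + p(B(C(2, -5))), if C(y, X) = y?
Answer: 4910583/90896 ≈ 54.024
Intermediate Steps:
m = -1179449/90896 (m = 2336/(-660 - 1088) + 2421*(-1/208) = 2336/(-1748) - 2421/208 = 2336*(-1/1748) - 2421/208 = -584/437 - 2421/208 = -1179449/90896 ≈ -12.976)
p(b) = 67 (p(b) = 5 + 62 = 67)
m + p(B(C(2, -5))) = -1179449/90896 + 67 = 4910583/90896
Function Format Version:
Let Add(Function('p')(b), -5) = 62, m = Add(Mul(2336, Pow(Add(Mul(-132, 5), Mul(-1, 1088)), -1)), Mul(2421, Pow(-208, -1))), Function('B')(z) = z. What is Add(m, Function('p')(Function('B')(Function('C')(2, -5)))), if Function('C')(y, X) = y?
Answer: Rational(4910583, 90896) ≈ 54.024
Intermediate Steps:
m = Rational(-1179449, 90896) (m = Add(Mul(2336, Pow(Add(-660, -1088), -1)), Mul(2421, Rational(-1, 208))) = Add(Mul(2336, Pow(-1748, -1)), Rational(-2421, 208)) = Add(Mul(2336, Rational(-1, 1748)), Rational(-2421, 208)) = Add(Rational(-584, 437), Rational(-2421, 208)) = Rational(-1179449, 90896) ≈ -12.976)
Function('p')(b) = 67 (Function('p')(b) = Add(5, 62) = 67)
Add(m, Function('p')(Function('B')(Function('C')(2, -5)))) = Add(Rational(-1179449, 90896), 67) = Rational(4910583, 90896)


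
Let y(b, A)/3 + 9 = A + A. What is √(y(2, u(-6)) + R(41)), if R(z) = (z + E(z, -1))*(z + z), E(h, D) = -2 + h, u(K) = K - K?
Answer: √6533 ≈ 80.827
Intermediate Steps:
u(K) = 0
y(b, A) = -27 + 6*A (y(b, A) = -27 + 3*(A + A) = -27 + 3*(2*A) = -27 + 6*A)
R(z) = 2*z*(-2 + 2*z) (R(z) = (z + (-2 + z))*(z + z) = (-2 + 2*z)*(2*z) = 2*z*(-2 + 2*z))
√(y(2, u(-6)) + R(41)) = √((-27 + 6*0) + 4*41*(-1 + 41)) = √((-27 + 0) + 4*41*40) = √(-27 + 6560) = √6533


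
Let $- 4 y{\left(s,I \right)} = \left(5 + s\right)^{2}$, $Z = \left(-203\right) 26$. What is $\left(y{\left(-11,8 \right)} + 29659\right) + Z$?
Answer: $24372$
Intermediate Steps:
$Z = -5278$
$y{\left(s,I \right)} = - \frac{\left(5 + s\right)^{2}}{4}$
$\left(y{\left(-11,8 \right)} + 29659\right) + Z = \left(- \frac{\left(5 - 11\right)^{2}}{4} + 29659\right) - 5278 = \left(- \frac{\left(-6\right)^{2}}{4} + 29659\right) - 5278 = \left(\left(- \frac{1}{4}\right) 36 + 29659\right) - 5278 = \left(-9 + 29659\right) - 5278 = 29650 - 5278 = 24372$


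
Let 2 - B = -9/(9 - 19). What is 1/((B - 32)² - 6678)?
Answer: -100/572319 ≈ -0.00017473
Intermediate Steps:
B = 11/10 (B = 2 - (-9)/(9 - 19) = 2 - (-9)/(-10) = 2 - (-9)*(-1)/10 = 2 - 1*9/10 = 2 - 9/10 = 11/10 ≈ 1.1000)
1/((B - 32)² - 6678) = 1/((11/10 - 32)² - 6678) = 1/((-309/10)² - 6678) = 1/(95481/100 - 6678) = 1/(-572319/100) = -100/572319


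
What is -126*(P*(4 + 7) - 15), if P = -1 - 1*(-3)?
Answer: -882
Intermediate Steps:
P = 2 (P = -1 + 3 = 2)
-126*(P*(4 + 7) - 15) = -126*(2*(4 + 7) - 15) = -126*(2*11 - 15) = -126*(22 - 15) = -126*7 = -882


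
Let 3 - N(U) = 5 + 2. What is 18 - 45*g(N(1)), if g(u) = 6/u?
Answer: 171/2 ≈ 85.500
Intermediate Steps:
N(U) = -4 (N(U) = 3 - (5 + 2) = 3 - 1*7 = 3 - 7 = -4)
18 - 45*g(N(1)) = 18 - 270/(-4) = 18 - 270*(-1)/4 = 18 - 45*(-3/2) = 18 + 135/2 = 171/2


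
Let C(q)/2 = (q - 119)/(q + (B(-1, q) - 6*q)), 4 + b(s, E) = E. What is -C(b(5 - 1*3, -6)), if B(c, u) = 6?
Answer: 129/28 ≈ 4.6071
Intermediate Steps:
b(s, E) = -4 + E
C(q) = 2*(-119 + q)/(6 - 5*q) (C(q) = 2*((q - 119)/(q + (6 - 6*q))) = 2*((-119 + q)/(6 - 5*q)) = 2*(-119 + q)/(6 - 5*q))
-C(b(5 - 1*3, -6)) = -2*(119 - (-4 - 6))/(-6 + 5*(-4 - 6)) = -2*(119 - 1*(-10))/(-6 + 5*(-10)) = -2*(119 + 10)/(-6 - 50) = -2*129/(-56) = -2*(-1)*129/56 = -1*(-129/28) = 129/28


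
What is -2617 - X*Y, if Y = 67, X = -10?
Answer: -1947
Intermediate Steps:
-2617 - X*Y = -2617 - (-10)*67 = -2617 - 1*(-670) = -2617 + 670 = -1947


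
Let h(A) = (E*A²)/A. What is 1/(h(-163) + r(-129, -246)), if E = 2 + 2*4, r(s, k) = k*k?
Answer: 1/58886 ≈ 1.6982e-5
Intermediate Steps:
r(s, k) = k²
E = 10 (E = 2 + 8 = 10)
h(A) = 10*A (h(A) = (10*A²)/A = 10*A)
1/(h(-163) + r(-129, -246)) = 1/(10*(-163) + (-246)²) = 1/(-1630 + 60516) = 1/58886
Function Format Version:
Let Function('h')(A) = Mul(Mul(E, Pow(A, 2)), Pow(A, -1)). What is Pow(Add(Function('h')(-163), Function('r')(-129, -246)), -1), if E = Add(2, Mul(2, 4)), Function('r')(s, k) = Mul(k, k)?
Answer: Rational(1, 58886) ≈ 1.6982e-5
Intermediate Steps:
Function('r')(s, k) = Pow(k, 2)
E = 10 (E = Add(2, 8) = 10)
Function('h')(A) = Mul(10, A) (Function('h')(A) = Mul(Mul(10, Pow(A, 2)), Pow(A, -1)) = Mul(10, A))
Pow(Add(Function('h')(-163), Function('r')(-129, -246)), -1) = Pow(Add(Mul(10, -163), Pow(-246, 2)), -1) = Pow(Add(-1630, 60516), -1) = Pow(58886, -1) = Rational(1, 58886)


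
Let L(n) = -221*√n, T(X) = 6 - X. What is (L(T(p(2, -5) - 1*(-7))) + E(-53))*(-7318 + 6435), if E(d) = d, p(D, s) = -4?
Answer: 46799 + 195143*√3 ≈ 3.8480e+5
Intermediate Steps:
(L(T(p(2, -5) - 1*(-7))) + E(-53))*(-7318 + 6435) = (-221*√(6 - (-4 - 1*(-7))) - 53)*(-7318 + 6435) = (-221*√(6 - (-4 + 7)) - 53)*(-883) = (-221*√(6 - 1*3) - 53)*(-883) = (-221*√(6 - 3) - 53)*(-883) = (-221*√3 - 53)*(-883) = (-53 - 221*√3)*(-883) = 46799 + 195143*√3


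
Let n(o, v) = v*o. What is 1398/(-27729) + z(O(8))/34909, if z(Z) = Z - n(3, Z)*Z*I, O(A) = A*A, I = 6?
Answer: -697143946/322663887 ≈ -2.1606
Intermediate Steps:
n(o, v) = o*v
O(A) = A**2
z(Z) = Z - 18*Z**2 (z(Z) = Z - (3*Z)*Z*6 = Z - 3*Z**2*6 = Z - 18*Z**2)
1398/(-27729) + z(O(8))/34909 = 1398/(-27729) + (8**2*(1 - 18*8**2))/34909 = 1398*(-1/27729) + (64*(1 - 18*64))*(1/34909) = -466/9243 + (64*(1 - 1152))*(1/34909) = -466/9243 + (64*(-1151))*(1/34909) = -466/9243 - 73664*1/34909 = -466/9243 - 73664/34909 = -697143946/322663887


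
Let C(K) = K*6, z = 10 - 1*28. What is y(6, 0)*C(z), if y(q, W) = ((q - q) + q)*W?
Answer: 0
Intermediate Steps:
y(q, W) = W*q (y(q, W) = (0 + q)*W = q*W = W*q)
z = -18 (z = 10 - 28 = -18)
C(K) = 6*K
y(6, 0)*C(z) = (0*6)*(6*(-18)) = 0*(-108) = 0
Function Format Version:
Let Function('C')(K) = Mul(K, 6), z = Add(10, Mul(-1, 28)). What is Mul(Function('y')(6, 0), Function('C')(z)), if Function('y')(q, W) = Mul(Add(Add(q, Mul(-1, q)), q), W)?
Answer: 0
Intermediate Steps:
Function('y')(q, W) = Mul(W, q) (Function('y')(q, W) = Mul(Add(0, q), W) = Mul(q, W) = Mul(W, q))
z = -18 (z = Add(10, -28) = -18)
Function('C')(K) = Mul(6, K)
Mul(Function('y')(6, 0), Function('C')(z)) = Mul(Mul(0, 6), Mul(6, -18)) = Mul(0, -108) = 0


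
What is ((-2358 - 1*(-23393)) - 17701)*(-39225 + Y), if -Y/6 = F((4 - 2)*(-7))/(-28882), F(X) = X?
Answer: -269791217454/2063 ≈ -1.3078e+8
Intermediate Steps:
Y = -6/2063 (Y = -6*(4 - 2)*(-7)/(-28882) = -6*2*(-7)*(-1)/28882 = -(-84)*(-1)/28882 = -6*1/2063 = -6/2063 ≈ -0.0029084)
((-2358 - 1*(-23393)) - 17701)*(-39225 + Y) = ((-2358 - 1*(-23393)) - 17701)*(-39225 - 6/2063) = ((-2358 + 23393) - 17701)*(-80921181/2063) = (21035 - 17701)*(-80921181/2063) = 3334*(-80921181/2063) = -269791217454/2063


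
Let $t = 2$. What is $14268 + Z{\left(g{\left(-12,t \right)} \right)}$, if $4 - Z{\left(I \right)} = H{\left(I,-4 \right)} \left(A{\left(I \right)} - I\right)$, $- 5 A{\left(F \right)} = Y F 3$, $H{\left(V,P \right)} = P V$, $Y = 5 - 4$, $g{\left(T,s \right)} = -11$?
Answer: $\frac{67488}{5} \approx 13498.0$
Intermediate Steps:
$Y = 1$ ($Y = 5 - 4 = 1$)
$A{\left(F \right)} = - \frac{3 F}{5}$ ($A{\left(F \right)} = - \frac{1 F 3}{5} = - \frac{F 3}{5} = - \frac{3 F}{5}$)
$Z{\left(I \right)} = 4 - \frac{32 I^{2}}{5}$ ($Z{\left(I \right)} = 4 - - 4 I \left(- \frac{3 I}{5} - I\right) = 4 - - 4 I \left(- \frac{8 I}{5}\right) = 4 - \frac{32 I^{2}}{5}$)
$14268 + Z{\left(g{\left(-12,t \right)} \right)} = 14268 + \left(4 - \frac{32 \left(-11\right)^{2}}{5}\right) = 14268 + \left(4 - \frac{3872}{5}\right) = 14268 - \frac{3852}{5} = \frac{67488}{5}$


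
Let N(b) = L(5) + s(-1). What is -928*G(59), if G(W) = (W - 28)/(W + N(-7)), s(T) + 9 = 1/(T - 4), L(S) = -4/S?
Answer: -28768/49 ≈ -587.10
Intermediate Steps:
s(T) = -9 + 1/(-4 + T) (s(T) = -9 + 1/(T - 4) = -9 + 1/(-4 + T))
N(b) = -10 (N(b) = -4/5 + (37 - 9*(-1))/(-4 - 1) = -4*⅕ + (37 + 9)/(-5) = -⅘ - ⅕*46 = -⅘ - 46/5 = -10)
G(W) = (-28 + W)/(-10 + W) (G(W) = (W - 28)/(W - 10) = (-28 + W)/(-10 + W))
-928*G(59) = -928*(-28 + 59)/(-10 + 59) = -928*31/49 = -28768/49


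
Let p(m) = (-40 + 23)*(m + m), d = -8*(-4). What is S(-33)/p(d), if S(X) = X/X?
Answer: -1/1088 ≈ -0.00091912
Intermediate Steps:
d = 32
S(X) = 1
p(m) = -34*m
S(-33)/p(d) = 1/(-34*32) = 1/(-1088) = 1*(-1/1088) = -1/1088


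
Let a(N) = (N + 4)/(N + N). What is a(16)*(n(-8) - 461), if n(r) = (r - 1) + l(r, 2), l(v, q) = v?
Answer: -1195/4 ≈ -298.75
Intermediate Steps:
a(N) = (4 + N)/(2*N) (a(N) = (4 + N)/((2*N)) = (4 + N)*(1/(2*N)) = (4 + N)/(2*N))
n(r) = -1 + 2*r (n(r) = (r - 1) + r = (-1 + r) + r = -1 + 2*r)
a(16)*(n(-8) - 461) = ((1/2)*(4 + 16)/16)*((-1 + 2*(-8)) - 461) = ((1/2)*(1/16)*20)*((-1 - 16) - 461) = 5*(-17 - 461)/8 = (5/8)*(-478) = -1195/4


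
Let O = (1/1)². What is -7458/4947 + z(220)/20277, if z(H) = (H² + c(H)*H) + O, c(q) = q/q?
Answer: 9922469/11145591 ≈ 0.89026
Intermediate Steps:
c(q) = 1
O = 1 (O = 1² = 1)
z(H) = 1 + H + H² (z(H) = (H² + 1*H) + 1 = (H² + H) + 1 = (H + H²) + 1 = 1 + H + H²)
-7458/4947 + z(220)/20277 = -7458/4947 + (1 + 220 + 220²)/20277 = -7458*1/4947 + (1 + 220 + 48400)*(1/20277) = -2486/1649 + 48621*(1/20277) = -2486/1649 + 16207/6759 = 9922469/11145591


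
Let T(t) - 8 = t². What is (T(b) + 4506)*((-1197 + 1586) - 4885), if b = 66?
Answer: -39879520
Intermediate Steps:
T(t) = 8 + t²
(T(b) + 4506)*((-1197 + 1586) - 4885) = ((8 + 66²) + 4506)*((-1197 + 1586) - 4885) = ((8 + 4356) + 4506)*(389 - 4885) = (4364 + 4506)*(-4496) = 8870*(-4496) = -39879520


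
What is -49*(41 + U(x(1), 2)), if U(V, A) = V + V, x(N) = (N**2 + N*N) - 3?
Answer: -1911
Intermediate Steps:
x(N) = -3 + 2*N**2 (x(N) = (N**2 + N**2) - 3 = 2*N**2 - 3 = -3 + 2*N**2)
U(V, A) = 2*V
-49*(41 + U(x(1), 2)) = -49*(41 + 2*(-3 + 2*1**2)) = -49*(41 + 2*(-3 + 2*1)) = -49*(41 + 2*(-3 + 2)) = -49*(41 + 2*(-1)) = -49*(41 - 2) = -49*39 = -1911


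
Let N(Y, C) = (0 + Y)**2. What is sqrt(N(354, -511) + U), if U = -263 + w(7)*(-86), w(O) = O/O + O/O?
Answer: sqrt(124881) ≈ 353.39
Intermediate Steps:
N(Y, C) = Y**2
w(O) = 2 (w(O) = 1 + 1 = 2)
U = -435 (U = -263 + 2*(-86) = -263 - 172 = -435)
sqrt(N(354, -511) + U) = sqrt(354**2 - 435) = sqrt(125316 - 435) = sqrt(124881)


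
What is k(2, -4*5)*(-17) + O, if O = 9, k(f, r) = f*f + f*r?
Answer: 621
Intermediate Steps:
k(f, r) = f² + f*r
k(2, -4*5)*(-17) + O = (2*(2 - 4*5))*(-17) + 9 = (2*(2 - 20))*(-17) + 9 = (2*(-18))*(-17) + 9 = -36*(-17) + 9 = 612 + 9 = 621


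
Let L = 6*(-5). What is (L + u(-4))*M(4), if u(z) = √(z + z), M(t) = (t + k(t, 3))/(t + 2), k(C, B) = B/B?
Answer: -25 + 5*I*√2/3 ≈ -25.0 + 2.357*I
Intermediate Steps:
k(C, B) = 1
M(t) = (1 + t)/(2 + t) (M(t) = (t + 1)/(t + 2) = (1 + t)/(2 + t))
u(z) = √2*√z (u(z) = √(2*z) = √2*√z)
L = -30
(L + u(-4))*M(4) = (-30 + √2*√(-4))*((1 + 4)/(2 + 4)) = (-30 + √2*(2*I))*(5/6) = (-30 + 2*I*√2)*((⅙)*5) = (-30 + 2*I*√2)*(⅚) = -25 + 5*I*√2/3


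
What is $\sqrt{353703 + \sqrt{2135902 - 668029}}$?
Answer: $\sqrt{353703 + 3 \sqrt{163097}} \approx 595.75$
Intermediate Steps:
$\sqrt{353703 + \sqrt{2135902 - 668029}} = \sqrt{353703 + \sqrt{1467873}} = \sqrt{353703 + 3 \sqrt{163097}}$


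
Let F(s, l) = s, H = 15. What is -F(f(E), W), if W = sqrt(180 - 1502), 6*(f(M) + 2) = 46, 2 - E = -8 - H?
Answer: -17/3 ≈ -5.6667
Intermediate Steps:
E = 25 (E = 2 - (-8 - 1*15) = 2 - (-8 - 15) = 2 - 1*(-23) = 2 + 23 = 25)
f(M) = 17/3 (f(M) = -2 + (1/6)*46 = -2 + 23/3 = 17/3)
W = I*sqrt(1322) (W = sqrt(-1322) = I*sqrt(1322) ≈ 36.359*I)
-F(f(E), W) = -1*17/3 = -17/3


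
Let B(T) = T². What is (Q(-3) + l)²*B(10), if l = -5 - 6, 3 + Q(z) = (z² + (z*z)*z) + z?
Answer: 122500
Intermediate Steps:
Q(z) = -3 + z + z² + z³ (Q(z) = -3 + ((z² + (z*z)*z) + z) = -3 + ((z² + z²*z) + z) = -3 + ((z² + z³) + z) = -3 + (z + z² + z³) = -3 + z + z² + z³)
l = -11
(Q(-3) + l)²*B(10) = ((-3 - 3 + (-3)² + (-3)³) - 11)²*10² = ((-3 - 3 + 9 - 27) - 11)²*100 = (-24 - 11)²*100 = (-35)²*100 = 1225*100 = 122500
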